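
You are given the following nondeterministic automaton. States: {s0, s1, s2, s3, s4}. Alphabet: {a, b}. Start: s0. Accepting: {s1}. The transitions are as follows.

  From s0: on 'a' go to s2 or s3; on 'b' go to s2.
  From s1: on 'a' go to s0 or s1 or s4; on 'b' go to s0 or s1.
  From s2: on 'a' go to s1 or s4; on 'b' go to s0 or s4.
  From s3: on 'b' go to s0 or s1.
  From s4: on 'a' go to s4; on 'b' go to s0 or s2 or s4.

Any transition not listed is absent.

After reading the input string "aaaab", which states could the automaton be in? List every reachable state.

Start in {s0}.
Read 'a': s0→{s2, s3}; now {s2, s3}.
Read 'a': s2→{s1, s4}, s3→∅; now {s1, s4}.
Read 'a': s1→{s0, s1, s4}, s4→{s4}; now {s0, s1, s4}.
Read 'a': s0→{s2, s3}, s1→{s0, s1, s4}, s4→{s4}; now {s0, s1, s2, s3, s4}.
Read 'b': s0→{s2}, s1→{s0, s1}, s2→{s0, s4}, s3→{s0, s1}, s4→{s0, s2, s4}; now {s0, s1, s2, s4}.

{s0, s1, s2, s4}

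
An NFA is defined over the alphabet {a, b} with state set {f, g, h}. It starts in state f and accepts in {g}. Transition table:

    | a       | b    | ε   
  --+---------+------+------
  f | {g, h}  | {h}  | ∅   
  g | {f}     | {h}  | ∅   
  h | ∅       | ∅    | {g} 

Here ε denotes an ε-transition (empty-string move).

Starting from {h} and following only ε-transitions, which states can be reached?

{g, h}

Begin with {h}.
ε-move h → g; add g.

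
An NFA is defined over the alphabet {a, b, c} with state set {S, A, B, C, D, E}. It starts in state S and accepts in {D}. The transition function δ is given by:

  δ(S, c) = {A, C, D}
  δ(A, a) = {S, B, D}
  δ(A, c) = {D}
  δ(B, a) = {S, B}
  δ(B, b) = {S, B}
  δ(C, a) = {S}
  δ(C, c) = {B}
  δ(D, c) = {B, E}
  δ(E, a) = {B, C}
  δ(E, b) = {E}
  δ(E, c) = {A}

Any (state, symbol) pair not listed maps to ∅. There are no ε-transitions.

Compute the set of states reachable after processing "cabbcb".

∅

Start in {S}.
Read 'c': {S} → {A, C, D}.
Read 'a': {A, C, D} → {S, B, D}.
Read 'b': {S, B, D} → {S, B}.
Read 'b': {S, B} → {S, B}.
Read 'c': {S, B} → {A, C, D}.
Read 'b': {A, C, D} → ∅.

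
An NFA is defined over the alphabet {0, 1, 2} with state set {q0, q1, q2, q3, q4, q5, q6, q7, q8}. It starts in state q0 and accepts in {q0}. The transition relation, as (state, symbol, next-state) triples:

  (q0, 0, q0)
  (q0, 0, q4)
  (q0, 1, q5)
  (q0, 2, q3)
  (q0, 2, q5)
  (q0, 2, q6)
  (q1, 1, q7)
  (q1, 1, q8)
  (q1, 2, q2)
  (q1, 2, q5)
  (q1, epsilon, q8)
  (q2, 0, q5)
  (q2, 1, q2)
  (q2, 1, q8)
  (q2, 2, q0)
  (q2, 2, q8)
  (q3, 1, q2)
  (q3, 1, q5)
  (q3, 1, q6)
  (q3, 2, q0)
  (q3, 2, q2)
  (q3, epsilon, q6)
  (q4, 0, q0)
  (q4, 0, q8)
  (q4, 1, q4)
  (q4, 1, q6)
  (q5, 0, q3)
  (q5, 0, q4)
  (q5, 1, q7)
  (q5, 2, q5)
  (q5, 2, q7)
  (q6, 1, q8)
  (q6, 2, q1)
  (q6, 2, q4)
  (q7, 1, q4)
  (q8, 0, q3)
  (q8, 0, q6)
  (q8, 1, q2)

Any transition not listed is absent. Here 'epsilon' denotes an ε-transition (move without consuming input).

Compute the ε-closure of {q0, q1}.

{q0, q1, q8}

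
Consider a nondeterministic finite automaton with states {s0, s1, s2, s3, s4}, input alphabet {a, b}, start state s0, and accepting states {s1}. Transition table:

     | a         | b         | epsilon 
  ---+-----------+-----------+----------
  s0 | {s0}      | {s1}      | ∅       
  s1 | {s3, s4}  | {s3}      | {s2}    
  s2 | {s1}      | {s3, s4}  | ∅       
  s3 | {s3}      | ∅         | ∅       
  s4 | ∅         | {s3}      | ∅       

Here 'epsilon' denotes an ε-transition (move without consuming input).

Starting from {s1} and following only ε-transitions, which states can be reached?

{s1, s2}

Begin with {s1}.
ε-move s1 → s2; add s2.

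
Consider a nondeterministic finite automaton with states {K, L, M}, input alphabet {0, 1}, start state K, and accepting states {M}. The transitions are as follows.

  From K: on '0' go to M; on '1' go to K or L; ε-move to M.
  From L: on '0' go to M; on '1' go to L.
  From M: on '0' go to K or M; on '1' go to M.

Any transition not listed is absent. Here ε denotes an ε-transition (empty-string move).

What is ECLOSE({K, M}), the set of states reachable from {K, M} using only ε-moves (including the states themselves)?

{K, M}

Begin with {K, M}.
No ε-moves leave this set, so the closure equals the set itself.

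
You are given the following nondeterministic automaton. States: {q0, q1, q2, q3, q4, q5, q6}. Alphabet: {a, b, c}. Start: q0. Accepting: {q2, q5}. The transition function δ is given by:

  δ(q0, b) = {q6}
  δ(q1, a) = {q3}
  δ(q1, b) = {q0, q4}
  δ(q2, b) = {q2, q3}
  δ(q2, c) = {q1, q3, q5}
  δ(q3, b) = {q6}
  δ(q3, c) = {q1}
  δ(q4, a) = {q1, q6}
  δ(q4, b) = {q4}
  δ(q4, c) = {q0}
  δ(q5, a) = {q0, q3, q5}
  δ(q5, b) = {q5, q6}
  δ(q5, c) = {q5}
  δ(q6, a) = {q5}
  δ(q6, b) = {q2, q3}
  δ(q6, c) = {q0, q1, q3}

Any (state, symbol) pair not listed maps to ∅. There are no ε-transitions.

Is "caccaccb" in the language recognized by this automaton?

Start in {q0}.
Read 'c': {q0} → ∅.
The set is empty and remains empty for the remaining 7 symbols.
The final set ∅ contains no accepting state.

No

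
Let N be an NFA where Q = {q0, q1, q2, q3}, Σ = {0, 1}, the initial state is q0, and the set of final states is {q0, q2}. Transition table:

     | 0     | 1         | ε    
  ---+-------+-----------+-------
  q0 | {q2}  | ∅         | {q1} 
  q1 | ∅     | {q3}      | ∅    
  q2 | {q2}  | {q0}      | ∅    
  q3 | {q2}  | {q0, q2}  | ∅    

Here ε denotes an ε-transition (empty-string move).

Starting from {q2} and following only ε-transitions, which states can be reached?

{q2}

Begin with {q2}.
No ε-moves leave this set, so the closure equals the set itself.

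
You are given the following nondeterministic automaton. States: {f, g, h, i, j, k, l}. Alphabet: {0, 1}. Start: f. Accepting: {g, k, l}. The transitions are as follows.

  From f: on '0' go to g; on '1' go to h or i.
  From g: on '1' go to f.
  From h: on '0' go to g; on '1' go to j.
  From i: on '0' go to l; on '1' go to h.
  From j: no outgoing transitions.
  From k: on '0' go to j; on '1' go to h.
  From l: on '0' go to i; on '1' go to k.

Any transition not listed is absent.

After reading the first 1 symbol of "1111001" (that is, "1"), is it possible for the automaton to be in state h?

Start in {f}.
Read '1': f→{h, i}; now {h, i}.
State h is in {h, i}.

Yes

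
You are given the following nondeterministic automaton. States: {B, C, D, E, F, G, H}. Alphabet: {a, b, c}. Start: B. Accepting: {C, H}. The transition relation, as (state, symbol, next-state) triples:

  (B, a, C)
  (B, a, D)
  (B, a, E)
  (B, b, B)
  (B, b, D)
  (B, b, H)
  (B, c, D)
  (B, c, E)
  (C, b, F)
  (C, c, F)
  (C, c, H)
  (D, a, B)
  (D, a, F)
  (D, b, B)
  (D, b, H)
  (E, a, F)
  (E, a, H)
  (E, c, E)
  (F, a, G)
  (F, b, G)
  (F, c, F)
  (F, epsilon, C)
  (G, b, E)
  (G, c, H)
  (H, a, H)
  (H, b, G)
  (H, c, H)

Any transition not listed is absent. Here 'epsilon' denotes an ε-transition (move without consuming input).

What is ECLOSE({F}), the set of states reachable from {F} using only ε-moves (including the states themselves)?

Begin with {F}.
ε-move F → C; add C.

{C, F}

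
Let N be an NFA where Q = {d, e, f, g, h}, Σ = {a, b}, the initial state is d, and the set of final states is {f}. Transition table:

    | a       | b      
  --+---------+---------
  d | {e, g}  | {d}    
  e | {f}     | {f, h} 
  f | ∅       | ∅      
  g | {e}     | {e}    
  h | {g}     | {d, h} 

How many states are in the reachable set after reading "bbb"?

Start in {d}.
Read 'b': {d} → {d}.
Read 'b': {d} → {d}.
Read 'b': {d} → {d}.
That set has 1 state.

1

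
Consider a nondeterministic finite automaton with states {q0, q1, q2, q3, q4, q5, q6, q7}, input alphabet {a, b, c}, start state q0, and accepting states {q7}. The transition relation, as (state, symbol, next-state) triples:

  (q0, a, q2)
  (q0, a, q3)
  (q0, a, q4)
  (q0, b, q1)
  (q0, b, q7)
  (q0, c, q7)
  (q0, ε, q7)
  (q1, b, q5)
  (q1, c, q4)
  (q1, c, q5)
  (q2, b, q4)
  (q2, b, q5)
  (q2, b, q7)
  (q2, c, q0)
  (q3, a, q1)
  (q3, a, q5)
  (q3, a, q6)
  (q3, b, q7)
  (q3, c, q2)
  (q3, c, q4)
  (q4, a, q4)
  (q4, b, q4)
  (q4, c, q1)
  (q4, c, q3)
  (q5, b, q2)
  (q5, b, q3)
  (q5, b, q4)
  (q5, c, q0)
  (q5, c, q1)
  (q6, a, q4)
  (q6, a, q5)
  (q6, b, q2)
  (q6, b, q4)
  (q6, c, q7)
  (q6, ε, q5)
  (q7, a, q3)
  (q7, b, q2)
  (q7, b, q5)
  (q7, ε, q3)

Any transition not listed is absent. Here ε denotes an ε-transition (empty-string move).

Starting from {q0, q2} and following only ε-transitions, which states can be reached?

{q0, q2, q3, q7}

Begin with {q0, q2}.
ε-move q0 → q7; add q7.
ε-move q7 → q3; add q3.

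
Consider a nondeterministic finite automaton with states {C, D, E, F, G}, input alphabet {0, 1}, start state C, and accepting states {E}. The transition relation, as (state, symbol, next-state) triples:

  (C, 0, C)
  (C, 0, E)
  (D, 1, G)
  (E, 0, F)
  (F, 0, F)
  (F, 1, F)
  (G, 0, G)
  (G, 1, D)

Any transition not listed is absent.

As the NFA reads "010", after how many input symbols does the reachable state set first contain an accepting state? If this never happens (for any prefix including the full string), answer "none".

1

Start in {C}.
Read '0': {C} → {C, E}.
None of the earlier sets intersect F, but {C, E} does.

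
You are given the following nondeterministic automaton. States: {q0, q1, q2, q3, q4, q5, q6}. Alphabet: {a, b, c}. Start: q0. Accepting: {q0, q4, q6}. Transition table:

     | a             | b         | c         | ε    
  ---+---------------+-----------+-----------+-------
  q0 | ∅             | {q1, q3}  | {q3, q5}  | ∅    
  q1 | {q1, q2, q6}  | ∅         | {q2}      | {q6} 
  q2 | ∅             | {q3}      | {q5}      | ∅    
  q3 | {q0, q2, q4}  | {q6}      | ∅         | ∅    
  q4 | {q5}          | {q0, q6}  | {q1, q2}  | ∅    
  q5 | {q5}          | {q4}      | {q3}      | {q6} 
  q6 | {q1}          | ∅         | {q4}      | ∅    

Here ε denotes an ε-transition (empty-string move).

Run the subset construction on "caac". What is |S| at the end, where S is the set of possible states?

5

Start in {q0}.
Read 'c': {q0} → {q3, q5, q6}.
Read 'a': {q3, q5, q6} → {q0, q1, q2, q4, q5, q6}.
Read 'a': {q0, q1, q2, q4, q5, q6} → {q1, q2, q5, q6}.
Read 'c': {q1, q2, q5, q6} → {q2, q3, q4, q5, q6}.
That set has 5 states.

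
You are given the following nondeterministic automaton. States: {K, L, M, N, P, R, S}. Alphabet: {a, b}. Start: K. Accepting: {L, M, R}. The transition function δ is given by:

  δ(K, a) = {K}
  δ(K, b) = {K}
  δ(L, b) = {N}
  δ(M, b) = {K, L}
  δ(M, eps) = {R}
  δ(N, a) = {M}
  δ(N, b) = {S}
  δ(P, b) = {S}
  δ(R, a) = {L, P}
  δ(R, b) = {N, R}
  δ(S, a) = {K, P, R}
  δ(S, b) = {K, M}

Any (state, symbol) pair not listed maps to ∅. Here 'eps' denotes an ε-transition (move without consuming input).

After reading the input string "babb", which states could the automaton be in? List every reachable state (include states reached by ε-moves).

{K}

Start in {K}.
Read 'b': {K} → {K}.
Read 'a': {K} → {K}.
Read 'b': {K} → {K}.
Read 'b': {K} → {K}.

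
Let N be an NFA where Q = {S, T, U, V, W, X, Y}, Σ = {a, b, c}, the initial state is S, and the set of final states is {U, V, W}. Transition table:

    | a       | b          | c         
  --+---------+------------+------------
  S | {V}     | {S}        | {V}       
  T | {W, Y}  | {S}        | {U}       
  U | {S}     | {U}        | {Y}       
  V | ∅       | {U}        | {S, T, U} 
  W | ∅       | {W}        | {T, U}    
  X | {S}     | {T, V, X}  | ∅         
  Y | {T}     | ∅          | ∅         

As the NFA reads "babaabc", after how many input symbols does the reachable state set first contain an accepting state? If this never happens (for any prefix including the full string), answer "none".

Start in {S}.
Read 'b': S→{S}; now {S}.
Read 'a': S→{V}; now {V}.
None of the earlier sets intersect F, but {V} does.

2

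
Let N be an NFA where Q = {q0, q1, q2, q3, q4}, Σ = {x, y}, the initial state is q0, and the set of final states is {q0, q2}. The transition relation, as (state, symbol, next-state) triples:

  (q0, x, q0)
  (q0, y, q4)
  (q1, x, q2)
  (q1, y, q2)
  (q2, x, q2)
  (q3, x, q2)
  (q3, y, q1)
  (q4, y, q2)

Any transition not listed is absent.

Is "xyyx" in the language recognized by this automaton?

Yes

Start in {q0}.
Read 'x': q0→{q0}; now {q0}.
Read 'y': q0→{q4}; now {q4}.
Read 'y': q4→{q2}; now {q2}.
Read 'x': q2→{q2}; now {q2}.
The final set {q2} contains the accepting state q2.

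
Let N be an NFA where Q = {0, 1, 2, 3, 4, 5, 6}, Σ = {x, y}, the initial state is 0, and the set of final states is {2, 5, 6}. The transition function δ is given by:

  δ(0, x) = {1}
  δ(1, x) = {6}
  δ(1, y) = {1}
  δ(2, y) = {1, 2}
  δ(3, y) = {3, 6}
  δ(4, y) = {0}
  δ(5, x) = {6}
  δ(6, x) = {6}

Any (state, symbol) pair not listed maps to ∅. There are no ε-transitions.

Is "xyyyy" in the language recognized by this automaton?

Start in {0}.
Read 'x': {0} → {1}.
Read 'y': {1} → {1}.
Read 'y': {1} → {1}.
Read 'y': {1} → {1}.
Read 'y': {1} → {1}.
The final set {1} contains no accepting state.

No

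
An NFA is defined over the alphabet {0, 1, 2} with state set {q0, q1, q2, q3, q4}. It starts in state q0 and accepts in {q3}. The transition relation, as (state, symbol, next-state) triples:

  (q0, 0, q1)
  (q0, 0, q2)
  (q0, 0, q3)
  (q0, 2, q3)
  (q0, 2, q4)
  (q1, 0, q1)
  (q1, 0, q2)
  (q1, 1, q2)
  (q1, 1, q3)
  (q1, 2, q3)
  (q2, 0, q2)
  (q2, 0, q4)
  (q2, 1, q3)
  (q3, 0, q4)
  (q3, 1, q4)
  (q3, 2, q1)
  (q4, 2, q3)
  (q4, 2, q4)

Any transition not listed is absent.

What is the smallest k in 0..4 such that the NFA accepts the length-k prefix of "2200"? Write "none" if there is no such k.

1

Start in {q0}.
Read '2': q0→{q3, q4}; now {q3, q4}.
None of the earlier sets intersect F, but {q3, q4} does.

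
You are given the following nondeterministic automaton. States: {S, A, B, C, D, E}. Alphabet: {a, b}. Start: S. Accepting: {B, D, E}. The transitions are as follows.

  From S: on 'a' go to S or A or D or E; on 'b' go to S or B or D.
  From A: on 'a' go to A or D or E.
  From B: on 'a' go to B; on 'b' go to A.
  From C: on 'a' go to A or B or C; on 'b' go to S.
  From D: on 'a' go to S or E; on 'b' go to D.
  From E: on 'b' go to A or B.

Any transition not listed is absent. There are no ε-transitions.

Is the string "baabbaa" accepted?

Start in {S}.
Read 'b': S→{S, B, D}; now {S, B, D}.
Read 'a': S→{S, A, D, E}, B→{B}, D→{S, E}; now {S, A, B, D, E}.
Read 'a': S→{S, A, D, E}, A→{A, D, E}, B→{B}, D→{S, E}, E→∅; now {S, A, B, D, E}.
Read 'b': S→{S, B, D}, A→∅, B→{A}, D→{D}, E→{A, B}; now {S, A, B, D}.
Read 'b': S→{S, B, D}, A→∅, B→{A}, D→{D}; now {S, A, B, D}.
Read 'a': S→{S, A, D, E}, A→{A, D, E}, B→{B}, D→{S, E}; now {S, A, B, D, E}.
Read 'a': S→{S, A, D, E}, A→{A, D, E}, B→{B}, D→{S, E}, E→∅; now {S, A, B, D, E}.
The final set {S, A, B, D, E} contains the accepting states B, D, E.

Yes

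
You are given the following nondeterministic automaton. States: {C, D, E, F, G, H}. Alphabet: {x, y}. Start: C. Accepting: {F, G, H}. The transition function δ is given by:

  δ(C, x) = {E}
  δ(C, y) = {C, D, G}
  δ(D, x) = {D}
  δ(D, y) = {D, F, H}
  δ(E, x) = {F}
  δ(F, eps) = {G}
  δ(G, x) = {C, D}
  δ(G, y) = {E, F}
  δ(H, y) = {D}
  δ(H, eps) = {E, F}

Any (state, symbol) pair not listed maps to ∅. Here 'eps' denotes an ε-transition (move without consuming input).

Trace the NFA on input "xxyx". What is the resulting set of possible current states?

{C, D, F, G}

Start in {C}.
Read 'x': C→{E}; now {E}.
Read 'x': E→{F}; union {F}; ε-closure = {F, G}.
Read 'y': F→∅, G→{E, F}; union {E, F}; ε-closure = {E, F, G}.
Read 'x': E→{F}, F→∅, G→{C, D}; union {C, D, F}; ε-closure = {C, D, F, G}.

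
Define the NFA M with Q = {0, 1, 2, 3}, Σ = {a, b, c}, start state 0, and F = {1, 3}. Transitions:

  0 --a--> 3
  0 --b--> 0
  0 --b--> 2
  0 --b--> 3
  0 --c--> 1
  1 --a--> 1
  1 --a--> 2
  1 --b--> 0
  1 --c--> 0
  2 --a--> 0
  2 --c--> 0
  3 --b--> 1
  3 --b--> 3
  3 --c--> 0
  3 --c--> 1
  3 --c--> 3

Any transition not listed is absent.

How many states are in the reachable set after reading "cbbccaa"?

Start in {0}.
Read 'c': 0→{1}; now {1}.
Read 'b': 1→{0}; now {0}.
Read 'b': 0→{0, 2, 3}; now {0, 2, 3}.
Read 'c': 0→{1}, 2→{0}, 3→{0, 1, 3}; now {0, 1, 3}.
Read 'c': 0→{1}, 1→{0}, 3→{0, 1, 3}; now {0, 1, 3}.
Read 'a': 0→{3}, 1→{1, 2}, 3→∅; now {1, 2, 3}.
Read 'a': 1→{1, 2}, 2→{0}, 3→∅; now {0, 1, 2}.
That set has 3 states.

3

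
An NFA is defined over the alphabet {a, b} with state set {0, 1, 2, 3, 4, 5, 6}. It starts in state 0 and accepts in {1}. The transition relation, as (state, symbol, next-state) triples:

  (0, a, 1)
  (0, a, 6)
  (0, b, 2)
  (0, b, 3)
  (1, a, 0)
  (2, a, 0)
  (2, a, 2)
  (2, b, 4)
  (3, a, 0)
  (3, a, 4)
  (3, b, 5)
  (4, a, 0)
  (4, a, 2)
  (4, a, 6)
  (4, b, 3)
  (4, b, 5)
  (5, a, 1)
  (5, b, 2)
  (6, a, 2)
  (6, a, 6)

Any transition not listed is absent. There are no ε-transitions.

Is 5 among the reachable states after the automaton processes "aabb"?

Yes

Start in {0}.
Read 'a': {0} → {1, 6}.
Read 'a': {1, 6} → {0, 2, 6}.
Read 'b': {0, 2, 6} → {2, 3, 4}.
Read 'b': {2, 3, 4} → {3, 4, 5}.
State 5 is in {3, 4, 5}.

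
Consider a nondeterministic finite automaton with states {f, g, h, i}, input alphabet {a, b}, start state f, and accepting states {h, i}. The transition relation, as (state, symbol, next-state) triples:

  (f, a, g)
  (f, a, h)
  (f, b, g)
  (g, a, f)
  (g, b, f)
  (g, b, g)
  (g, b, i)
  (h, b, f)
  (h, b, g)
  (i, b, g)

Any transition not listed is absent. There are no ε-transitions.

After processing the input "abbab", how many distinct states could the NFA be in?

3

Start in {f}.
Read 'a': {f} → {g, h}.
Read 'b': {g, h} → {f, g, i}.
Read 'b': {f, g, i} → {f, g, i}.
Read 'a': {f, g, i} → {f, g, h}.
Read 'b': {f, g, h} → {f, g, i}.
That set has 3 states.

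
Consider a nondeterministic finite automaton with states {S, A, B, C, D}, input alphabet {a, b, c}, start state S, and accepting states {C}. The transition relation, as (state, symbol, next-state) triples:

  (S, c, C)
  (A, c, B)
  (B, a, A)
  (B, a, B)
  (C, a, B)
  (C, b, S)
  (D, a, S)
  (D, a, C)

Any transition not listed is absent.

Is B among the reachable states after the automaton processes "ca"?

Start in {S}.
Read 'c': {S} → {C}.
Read 'a': {C} → {B}.
State B is in {B}.

Yes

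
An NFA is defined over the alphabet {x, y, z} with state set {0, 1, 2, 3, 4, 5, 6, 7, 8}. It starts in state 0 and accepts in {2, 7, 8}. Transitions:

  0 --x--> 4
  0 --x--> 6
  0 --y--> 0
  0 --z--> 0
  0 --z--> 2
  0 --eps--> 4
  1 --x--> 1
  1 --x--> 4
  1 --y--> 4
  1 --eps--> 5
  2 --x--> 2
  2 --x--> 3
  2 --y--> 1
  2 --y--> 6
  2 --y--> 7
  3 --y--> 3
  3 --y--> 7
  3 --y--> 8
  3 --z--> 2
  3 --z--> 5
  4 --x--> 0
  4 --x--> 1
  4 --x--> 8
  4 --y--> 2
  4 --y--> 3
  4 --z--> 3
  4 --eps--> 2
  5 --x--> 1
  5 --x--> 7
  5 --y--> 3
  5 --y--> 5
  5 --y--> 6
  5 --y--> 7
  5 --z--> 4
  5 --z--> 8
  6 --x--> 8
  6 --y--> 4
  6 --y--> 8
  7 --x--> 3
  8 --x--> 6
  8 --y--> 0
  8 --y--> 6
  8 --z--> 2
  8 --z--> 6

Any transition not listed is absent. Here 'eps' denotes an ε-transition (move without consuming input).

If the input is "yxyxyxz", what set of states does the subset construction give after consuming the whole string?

{0, 2, 3, 4, 5, 6, 8}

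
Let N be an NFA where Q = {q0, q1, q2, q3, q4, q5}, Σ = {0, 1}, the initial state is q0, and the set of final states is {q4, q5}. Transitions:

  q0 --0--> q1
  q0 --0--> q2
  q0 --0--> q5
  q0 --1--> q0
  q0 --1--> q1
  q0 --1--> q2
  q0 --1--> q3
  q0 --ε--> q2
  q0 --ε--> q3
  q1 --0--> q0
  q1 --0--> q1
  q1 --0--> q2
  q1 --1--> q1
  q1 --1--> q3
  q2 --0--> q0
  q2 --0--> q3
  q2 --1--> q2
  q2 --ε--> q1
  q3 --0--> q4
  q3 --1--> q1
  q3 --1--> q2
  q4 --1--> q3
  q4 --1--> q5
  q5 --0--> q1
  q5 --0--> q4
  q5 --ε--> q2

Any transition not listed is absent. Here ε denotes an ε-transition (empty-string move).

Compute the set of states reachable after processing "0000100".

Start: ε-closure({q0}) = {q0, q1, q2, q3}.
Read '0': q0→{q1, q2, q5}, q1→{q0, q1, q2}, q2→{q0, q3}, q3→{q4}; now {q0, q1, q2, q3, q4, q5}.
Read '0': q0→{q1, q2, q5}, q1→{q0, q1, q2}, q2→{q0, q3}, q3→{q4}, q4→∅, q5→{q1, q4}; now {q0, q1, q2, q3, q4, q5}.
Read '0': q0→{q1, q2, q5}, q1→{q0, q1, q2}, q2→{q0, q3}, q3→{q4}, q4→∅, q5→{q1, q4}; now {q0, q1, q2, q3, q4, q5}.
Read '0': q0→{q1, q2, q5}, q1→{q0, q1, q2}, q2→{q0, q3}, q3→{q4}, q4→∅, q5→{q1, q4}; now {q0, q1, q2, q3, q4, q5}.
Read '1': q0→{q0, q1, q2, q3}, q1→{q1, q3}, q2→{q2}, q3→{q1, q2}, q4→{q3, q5}, q5→∅; now {q0, q1, q2, q3, q5}.
Read '0': q0→{q1, q2, q5}, q1→{q0, q1, q2}, q2→{q0, q3}, q3→{q4}, q5→{q1, q4}; now {q0, q1, q2, q3, q4, q5}.
Read '0': q0→{q1, q2, q5}, q1→{q0, q1, q2}, q2→{q0, q3}, q3→{q4}, q4→∅, q5→{q1, q4}; now {q0, q1, q2, q3, q4, q5}.

{q0, q1, q2, q3, q4, q5}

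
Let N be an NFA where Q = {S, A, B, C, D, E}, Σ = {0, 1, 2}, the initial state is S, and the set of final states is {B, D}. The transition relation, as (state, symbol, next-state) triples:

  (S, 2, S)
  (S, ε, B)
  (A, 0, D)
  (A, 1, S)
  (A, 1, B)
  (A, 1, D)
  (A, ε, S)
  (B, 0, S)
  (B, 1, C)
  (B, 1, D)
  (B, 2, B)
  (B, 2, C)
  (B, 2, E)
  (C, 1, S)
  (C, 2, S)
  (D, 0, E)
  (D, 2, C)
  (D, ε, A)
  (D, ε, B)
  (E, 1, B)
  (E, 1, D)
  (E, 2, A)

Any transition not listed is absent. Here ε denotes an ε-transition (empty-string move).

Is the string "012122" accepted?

Yes

Start: ε-closure({S}) = {S, B}.
Read '0': {S, B} → {S, B}.
Read '1': {S, B} → {S, A, B, C, D}.
Read '2': {S, A, B, C, D} → {S, B, C, E}.
Read '1': {S, B, C, E} → {S, A, B, C, D}.
Read '2': {S, A, B, C, D} → {S, B, C, E}.
Read '2': {S, B, C, E} → {S, A, B, C, E}.
The final set {S, A, B, C, E} contains the accepting state B.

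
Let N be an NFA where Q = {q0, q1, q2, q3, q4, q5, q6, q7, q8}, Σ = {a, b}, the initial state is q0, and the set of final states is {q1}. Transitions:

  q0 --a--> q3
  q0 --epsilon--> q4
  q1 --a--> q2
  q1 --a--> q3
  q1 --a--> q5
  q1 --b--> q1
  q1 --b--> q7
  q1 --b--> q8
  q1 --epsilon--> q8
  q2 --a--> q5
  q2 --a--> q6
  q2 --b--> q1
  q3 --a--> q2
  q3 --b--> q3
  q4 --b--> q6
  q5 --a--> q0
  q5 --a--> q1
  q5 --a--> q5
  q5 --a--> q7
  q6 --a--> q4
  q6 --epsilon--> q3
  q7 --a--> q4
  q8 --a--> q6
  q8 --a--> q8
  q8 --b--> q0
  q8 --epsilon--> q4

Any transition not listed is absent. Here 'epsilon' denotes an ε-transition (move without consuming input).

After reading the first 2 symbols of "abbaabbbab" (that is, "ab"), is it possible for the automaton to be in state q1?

Start: ε-closure({q0}) = {q0, q4}.
Read 'a': q0→{q3}, q4→∅; now {q3}.
Read 'b': q3→{q3}; now {q3}.
State q1 is not in {q3}.

No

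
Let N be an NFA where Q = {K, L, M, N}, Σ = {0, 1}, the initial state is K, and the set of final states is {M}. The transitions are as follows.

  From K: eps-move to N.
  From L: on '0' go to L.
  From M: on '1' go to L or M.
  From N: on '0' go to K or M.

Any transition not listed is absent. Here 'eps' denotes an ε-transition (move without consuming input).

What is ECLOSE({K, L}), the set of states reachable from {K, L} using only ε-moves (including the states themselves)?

{K, L, N}

Begin with {K, L}.
ε-move K → N; add N.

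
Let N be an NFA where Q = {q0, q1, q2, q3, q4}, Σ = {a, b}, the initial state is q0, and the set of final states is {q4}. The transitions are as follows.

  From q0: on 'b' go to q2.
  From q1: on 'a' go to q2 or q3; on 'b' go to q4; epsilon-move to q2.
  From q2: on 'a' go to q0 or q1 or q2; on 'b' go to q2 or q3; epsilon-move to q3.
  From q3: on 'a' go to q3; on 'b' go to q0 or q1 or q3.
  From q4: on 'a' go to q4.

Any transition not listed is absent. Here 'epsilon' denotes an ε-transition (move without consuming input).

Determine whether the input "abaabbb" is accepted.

Start in {q0}.
Read 'a': q0→∅; now ∅.
The set is empty and remains empty for the remaining 6 symbols.
The final set ∅ contains no accepting state.

No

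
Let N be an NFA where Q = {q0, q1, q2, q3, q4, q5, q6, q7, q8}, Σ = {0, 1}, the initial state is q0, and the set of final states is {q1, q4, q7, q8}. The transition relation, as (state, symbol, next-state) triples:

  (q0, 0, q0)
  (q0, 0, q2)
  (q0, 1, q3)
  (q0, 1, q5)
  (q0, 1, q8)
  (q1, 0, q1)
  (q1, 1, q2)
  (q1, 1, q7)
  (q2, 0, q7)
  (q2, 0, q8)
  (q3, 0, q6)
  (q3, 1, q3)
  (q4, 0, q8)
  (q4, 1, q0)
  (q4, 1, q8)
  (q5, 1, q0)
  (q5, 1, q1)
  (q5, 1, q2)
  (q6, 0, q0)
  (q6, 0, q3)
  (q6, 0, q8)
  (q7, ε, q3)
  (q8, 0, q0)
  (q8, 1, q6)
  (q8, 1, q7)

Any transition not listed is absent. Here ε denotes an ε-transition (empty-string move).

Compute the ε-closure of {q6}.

{q6}

Begin with {q6}.
No ε-moves leave this set, so the closure equals the set itself.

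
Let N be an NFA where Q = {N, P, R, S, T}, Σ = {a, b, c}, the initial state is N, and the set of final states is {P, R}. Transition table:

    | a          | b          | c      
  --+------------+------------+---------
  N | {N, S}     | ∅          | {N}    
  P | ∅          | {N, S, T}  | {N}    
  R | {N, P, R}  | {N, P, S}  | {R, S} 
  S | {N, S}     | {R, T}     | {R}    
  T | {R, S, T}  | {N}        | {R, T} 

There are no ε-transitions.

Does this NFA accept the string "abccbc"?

Yes

Start in {N}.
Read 'a': N→{N, S}; now {N, S}.
Read 'b': N→∅, S→{R, T}; now {R, T}.
Read 'c': R→{R, S}, T→{R, T}; now {R, S, T}.
Read 'c': R→{R, S}, S→{R}, T→{R, T}; now {R, S, T}.
Read 'b': R→{N, P, S}, S→{R, T}, T→{N}; now {N, P, R, S, T}.
Read 'c': N→{N}, P→{N}, R→{R, S}, S→{R}, T→{R, T}; now {N, R, S, T}.
The final set {N, R, S, T} contains the accepting state R.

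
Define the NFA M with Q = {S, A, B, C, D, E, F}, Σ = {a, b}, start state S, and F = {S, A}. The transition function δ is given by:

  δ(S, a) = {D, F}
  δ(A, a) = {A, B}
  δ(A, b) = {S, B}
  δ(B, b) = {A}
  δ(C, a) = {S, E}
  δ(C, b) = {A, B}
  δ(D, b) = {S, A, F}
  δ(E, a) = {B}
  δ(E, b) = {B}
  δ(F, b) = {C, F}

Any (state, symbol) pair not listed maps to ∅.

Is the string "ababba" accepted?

Start in {S}.
Read 'a': S→{D, F}; now {D, F}.
Read 'b': D→{S, A, F}, F→{C, F}; now {S, A, C, F}.
Read 'a': S→{D, F}, A→{A, B}, C→{S, E}, F→∅; now {S, A, B, D, E, F}.
Read 'b': S→∅, A→{S, B}, B→{A}, D→{S, A, F}, E→{B}, F→{C, F}; now {S, A, B, C, F}.
Read 'b': S→∅, A→{S, B}, B→{A}, C→{A, B}, F→{C, F}; now {S, A, B, C, F}.
Read 'a': S→{D, F}, A→{A, B}, B→∅, C→{S, E}, F→∅; now {S, A, B, D, E, F}.
The final set {S, A, B, D, E, F} contains the accepting states S, A.

Yes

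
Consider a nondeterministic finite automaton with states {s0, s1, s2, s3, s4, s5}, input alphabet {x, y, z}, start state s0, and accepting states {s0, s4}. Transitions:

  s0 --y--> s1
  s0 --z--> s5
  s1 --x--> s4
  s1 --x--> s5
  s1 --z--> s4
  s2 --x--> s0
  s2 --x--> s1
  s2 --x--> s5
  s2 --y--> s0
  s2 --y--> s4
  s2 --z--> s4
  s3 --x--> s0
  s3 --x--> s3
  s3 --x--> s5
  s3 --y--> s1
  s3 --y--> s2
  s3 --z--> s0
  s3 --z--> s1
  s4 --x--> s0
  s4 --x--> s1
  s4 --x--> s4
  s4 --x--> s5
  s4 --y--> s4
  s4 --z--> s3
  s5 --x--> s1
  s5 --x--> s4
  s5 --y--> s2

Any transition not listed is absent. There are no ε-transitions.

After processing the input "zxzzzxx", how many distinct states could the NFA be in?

4

Start in {s0}.
Read 'z': {s0} → {s5}.
Read 'x': {s5} → {s1, s4}.
Read 'z': {s1, s4} → {s3, s4}.
Read 'z': {s3, s4} → {s0, s1, s3}.
Read 'z': {s0, s1, s3} → {s0, s1, s4, s5}.
Read 'x': {s0, s1, s4, s5} → {s0, s1, s4, s5}.
Read 'x': {s0, s1, s4, s5} → {s0, s1, s4, s5}.
That set has 4 states.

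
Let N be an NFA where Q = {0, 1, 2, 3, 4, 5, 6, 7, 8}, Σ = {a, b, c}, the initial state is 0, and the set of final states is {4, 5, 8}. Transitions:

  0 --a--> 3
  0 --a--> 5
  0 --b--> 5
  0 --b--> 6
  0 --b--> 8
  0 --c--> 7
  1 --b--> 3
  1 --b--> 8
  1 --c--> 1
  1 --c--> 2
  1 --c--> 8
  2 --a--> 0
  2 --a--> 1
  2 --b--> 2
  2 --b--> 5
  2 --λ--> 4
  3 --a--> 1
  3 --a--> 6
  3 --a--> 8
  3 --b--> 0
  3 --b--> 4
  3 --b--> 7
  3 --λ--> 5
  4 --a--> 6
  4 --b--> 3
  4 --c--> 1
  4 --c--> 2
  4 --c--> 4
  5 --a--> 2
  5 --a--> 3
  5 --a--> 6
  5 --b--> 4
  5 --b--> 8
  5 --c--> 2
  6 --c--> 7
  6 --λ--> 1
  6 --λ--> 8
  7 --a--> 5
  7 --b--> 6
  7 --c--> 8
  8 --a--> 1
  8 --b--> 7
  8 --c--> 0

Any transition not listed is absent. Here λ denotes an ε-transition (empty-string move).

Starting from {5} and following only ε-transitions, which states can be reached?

Begin with {5}.
No ε-moves leave this set, so the closure equals the set itself.

{5}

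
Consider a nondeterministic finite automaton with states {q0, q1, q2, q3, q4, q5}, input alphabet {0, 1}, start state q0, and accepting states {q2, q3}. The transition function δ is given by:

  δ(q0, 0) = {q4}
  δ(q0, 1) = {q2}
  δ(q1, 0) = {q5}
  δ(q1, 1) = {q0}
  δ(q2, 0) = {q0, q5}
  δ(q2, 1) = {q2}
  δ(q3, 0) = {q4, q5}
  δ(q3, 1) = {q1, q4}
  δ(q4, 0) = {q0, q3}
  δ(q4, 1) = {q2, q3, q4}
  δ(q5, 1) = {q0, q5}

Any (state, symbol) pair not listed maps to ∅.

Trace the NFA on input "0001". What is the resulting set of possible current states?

Start in {q0}.
Read '0': {q0} → {q4}.
Read '0': {q4} → {q0, q3}.
Read '0': {q0, q3} → {q4, q5}.
Read '1': {q4, q5} → {q0, q2, q3, q4, q5}.

{q0, q2, q3, q4, q5}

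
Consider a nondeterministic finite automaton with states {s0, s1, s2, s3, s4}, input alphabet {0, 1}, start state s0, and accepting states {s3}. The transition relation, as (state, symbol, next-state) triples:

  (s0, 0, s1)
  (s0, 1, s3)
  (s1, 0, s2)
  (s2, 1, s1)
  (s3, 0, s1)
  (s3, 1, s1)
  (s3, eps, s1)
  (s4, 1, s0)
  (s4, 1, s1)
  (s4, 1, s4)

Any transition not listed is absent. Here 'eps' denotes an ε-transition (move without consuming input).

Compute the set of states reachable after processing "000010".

∅

Start in {s0}.
Read '0': {s0} → {s1}.
Read '0': {s1} → {s2}.
Read '0': {s2} → ∅.
The set is empty and remains empty for the remaining 3 symbols.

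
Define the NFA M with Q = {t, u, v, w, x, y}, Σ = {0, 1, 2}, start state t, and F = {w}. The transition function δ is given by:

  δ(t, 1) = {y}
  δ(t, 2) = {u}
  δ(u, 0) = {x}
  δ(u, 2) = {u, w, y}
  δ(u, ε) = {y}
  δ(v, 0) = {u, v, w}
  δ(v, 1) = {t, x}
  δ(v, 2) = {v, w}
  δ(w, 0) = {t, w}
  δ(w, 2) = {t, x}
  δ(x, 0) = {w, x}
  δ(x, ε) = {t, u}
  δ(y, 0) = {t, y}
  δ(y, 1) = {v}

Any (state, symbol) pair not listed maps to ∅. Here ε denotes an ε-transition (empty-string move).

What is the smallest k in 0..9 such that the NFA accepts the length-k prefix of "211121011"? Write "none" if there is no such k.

5

Start in {t}.
Read '2': t→{u}; union {u}; ε-closure = {u, y}.
Read '1': u→∅, y→{v}; now {v}.
Read '1': v→{t, x}; union {t, x}; ε-closure = {t, u, x, y}.
Read '1': t→{y}, u→∅, x→∅, y→{v}; now {v, y}.
Read '2': v→{v, w}, y→∅; now {v, w}.
None of the earlier sets intersect F, but {v, w} does.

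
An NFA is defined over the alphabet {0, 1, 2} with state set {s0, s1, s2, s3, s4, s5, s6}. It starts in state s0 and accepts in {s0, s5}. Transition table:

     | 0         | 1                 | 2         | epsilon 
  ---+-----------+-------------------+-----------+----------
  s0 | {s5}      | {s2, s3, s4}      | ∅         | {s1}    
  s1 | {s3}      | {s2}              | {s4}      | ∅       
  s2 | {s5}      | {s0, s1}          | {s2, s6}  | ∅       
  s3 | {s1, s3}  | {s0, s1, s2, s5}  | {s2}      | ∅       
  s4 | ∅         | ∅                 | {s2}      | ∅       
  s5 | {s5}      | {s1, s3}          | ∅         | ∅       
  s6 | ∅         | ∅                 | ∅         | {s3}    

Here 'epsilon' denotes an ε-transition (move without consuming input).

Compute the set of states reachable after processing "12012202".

{s2, s4}

Start: ε-closure({s0}) = {s0, s1}.
Read '1': s0→{s2, s3, s4}, s1→{s2}; now {s2, s3, s4}.
Read '2': s2→{s2, s6}, s3→{s2}, s4→{s2}; union {s2, s6}; ε-closure = {s2, s3, s6}.
Read '0': s2→{s5}, s3→{s1, s3}, s6→∅; now {s1, s3, s5}.
Read '1': s1→{s2}, s3→{s0, s1, s2, s5}, s5→{s1, s3}; now {s0, s1, s2, s3, s5}.
Read '2': s0→∅, s1→{s4}, s2→{s2, s6}, s3→{s2}, s5→∅; union {s2, s4, s6}; ε-closure = {s2, s3, s4, s6}.
Read '2': s2→{s2, s6}, s3→{s2}, s4→{s2}, s6→∅; union {s2, s6}; ε-closure = {s2, s3, s6}.
Read '0': s2→{s5}, s3→{s1, s3}, s6→∅; now {s1, s3, s5}.
Read '2': s1→{s4}, s3→{s2}, s5→∅; now {s2, s4}.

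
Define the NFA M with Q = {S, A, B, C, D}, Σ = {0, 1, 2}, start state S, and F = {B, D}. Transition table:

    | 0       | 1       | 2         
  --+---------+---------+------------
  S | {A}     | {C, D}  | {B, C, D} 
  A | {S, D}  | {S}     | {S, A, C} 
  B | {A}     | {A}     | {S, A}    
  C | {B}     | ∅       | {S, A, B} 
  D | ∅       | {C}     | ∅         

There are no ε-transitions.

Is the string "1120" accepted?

Yes

Start in {S}.
Read '1': S→{C, D}; now {C, D}.
Read '1': C→∅, D→{C}; now {C}.
Read '2': C→{S, A, B}; now {S, A, B}.
Read '0': S→{A}, A→{S, D}, B→{A}; now {S, A, D}.
The final set {S, A, D} contains the accepting state D.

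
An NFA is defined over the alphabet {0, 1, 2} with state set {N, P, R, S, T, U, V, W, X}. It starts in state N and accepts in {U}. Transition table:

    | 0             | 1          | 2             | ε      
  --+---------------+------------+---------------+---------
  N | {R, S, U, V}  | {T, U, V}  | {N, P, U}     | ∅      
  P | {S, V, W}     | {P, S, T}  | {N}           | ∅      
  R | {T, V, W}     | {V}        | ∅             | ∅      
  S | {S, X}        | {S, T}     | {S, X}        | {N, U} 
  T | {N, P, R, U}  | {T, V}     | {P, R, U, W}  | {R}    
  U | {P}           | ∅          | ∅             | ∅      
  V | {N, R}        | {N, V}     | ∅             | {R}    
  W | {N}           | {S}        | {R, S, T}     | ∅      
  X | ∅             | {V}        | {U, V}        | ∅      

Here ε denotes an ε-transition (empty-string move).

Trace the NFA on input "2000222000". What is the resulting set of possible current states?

{N, P, R, S, T, U, V, W, X}

Start in {N}.
Read '2': N→{N, P, U}; now {N, P, U}.
Read '0': N→{R, S, U, V}, P→{S, V, W}, U→{P}; union {P, R, S, U, V, W}; ε-closure = {N, P, R, S, U, V, W}.
Read '0': N→{R, S, U, V}, P→{S, V, W}, R→{T, V, W}, S→{S, X}, U→{P}, V→{N, R}, W→{N}; now {N, P, R, S, T, U, V, W, X}.
Read '0': N→{R, S, U, V}, P→{S, V, W}, R→{T, V, W}, S→{S, X}, T→{N, P, R, U}, U→{P}, V→{N, R}, W→{N}, X→∅; now {N, P, R, S, T, U, V, W, X}.
Read '2': N→{N, P, U}, P→{N}, R→∅, S→{S, X}, T→{P, R, U, W}, U→∅, V→∅, W→{R, S, T}, X→{U, V}; now {N, P, R, S, T, U, V, W, X}.
Read '2': N→{N, P, U}, P→{N}, R→∅, S→{S, X}, T→{P, R, U, W}, U→∅, V→∅, W→{R, S, T}, X→{U, V}; now {N, P, R, S, T, U, V, W, X}.
Read '2': N→{N, P, U}, P→{N}, R→∅, S→{S, X}, T→{P, R, U, W}, U→∅, V→∅, W→{R, S, T}, X→{U, V}; now {N, P, R, S, T, U, V, W, X}.
Read '0': N→{R, S, U, V}, P→{S, V, W}, R→{T, V, W}, S→{S, X}, T→{N, P, R, U}, U→{P}, V→{N, R}, W→{N}, X→∅; now {N, P, R, S, T, U, V, W, X}.
Read '0': N→{R, S, U, V}, P→{S, V, W}, R→{T, V, W}, S→{S, X}, T→{N, P, R, U}, U→{P}, V→{N, R}, W→{N}, X→∅; now {N, P, R, S, T, U, V, W, X}.
Read '0': N→{R, S, U, V}, P→{S, V, W}, R→{T, V, W}, S→{S, X}, T→{N, P, R, U}, U→{P}, V→{N, R}, W→{N}, X→∅; now {N, P, R, S, T, U, V, W, X}.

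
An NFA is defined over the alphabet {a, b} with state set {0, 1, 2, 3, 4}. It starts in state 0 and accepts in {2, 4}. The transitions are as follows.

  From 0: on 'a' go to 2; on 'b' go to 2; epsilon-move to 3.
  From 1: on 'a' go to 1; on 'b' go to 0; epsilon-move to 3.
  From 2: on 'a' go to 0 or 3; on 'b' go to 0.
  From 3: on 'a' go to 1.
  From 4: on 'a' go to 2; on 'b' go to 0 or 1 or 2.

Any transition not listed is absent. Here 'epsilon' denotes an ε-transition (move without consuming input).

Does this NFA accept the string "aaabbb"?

No

Start: ε-closure({0}) = {0, 3}.
Read 'a': {0, 3} → {1, 2, 3}.
Read 'a': {1, 2, 3} → {0, 1, 3}.
Read 'a': {0, 1, 3} → {1, 2, 3}.
Read 'b': {1, 2, 3} → {0, 3}.
Read 'b': {0, 3} → {2}.
Read 'b': {2} → {0, 3}.
The final set {0, 3} contains no accepting state.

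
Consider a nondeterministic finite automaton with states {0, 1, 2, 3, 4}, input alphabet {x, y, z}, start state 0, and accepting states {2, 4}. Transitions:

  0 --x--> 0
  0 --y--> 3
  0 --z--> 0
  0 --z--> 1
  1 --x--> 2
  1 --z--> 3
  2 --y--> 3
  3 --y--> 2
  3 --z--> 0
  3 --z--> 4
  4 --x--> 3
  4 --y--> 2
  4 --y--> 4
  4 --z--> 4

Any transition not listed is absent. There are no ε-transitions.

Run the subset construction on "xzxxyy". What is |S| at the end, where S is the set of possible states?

1

Start in {0}.
Read 'x': 0→{0}; now {0}.
Read 'z': 0→{0, 1}; now {0, 1}.
Read 'x': 0→{0}, 1→{2}; now {0, 2}.
Read 'x': 0→{0}, 2→∅; now {0}.
Read 'y': 0→{3}; now {3}.
Read 'y': 3→{2}; now {2}.
That set has 1 state.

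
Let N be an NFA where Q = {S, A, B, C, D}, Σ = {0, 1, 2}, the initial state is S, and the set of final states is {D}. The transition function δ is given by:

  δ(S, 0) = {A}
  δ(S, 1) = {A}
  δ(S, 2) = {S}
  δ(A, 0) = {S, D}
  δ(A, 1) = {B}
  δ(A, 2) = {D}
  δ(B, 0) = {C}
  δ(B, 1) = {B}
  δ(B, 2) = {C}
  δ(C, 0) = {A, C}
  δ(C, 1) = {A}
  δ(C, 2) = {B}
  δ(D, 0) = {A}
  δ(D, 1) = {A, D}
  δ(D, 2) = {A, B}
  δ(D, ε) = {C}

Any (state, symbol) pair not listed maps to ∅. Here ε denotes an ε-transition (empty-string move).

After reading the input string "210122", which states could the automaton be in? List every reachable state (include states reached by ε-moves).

Start in {S}.
Read '2': S→{S}; now {S}.
Read '1': S→{A}; now {A}.
Read '0': A→{S, D}; union {S, D}; ε-closure = {S, C, D}.
Read '1': S→{A}, C→{A}, D→{A, D}; union {A, D}; ε-closure = {A, C, D}.
Read '2': A→{D}, C→{B}, D→{A, B}; union {A, B, D}; ε-closure = {A, B, C, D}.
Read '2': A→{D}, B→{C}, C→{B}, D→{A, B}; now {A, B, C, D}.

{A, B, C, D}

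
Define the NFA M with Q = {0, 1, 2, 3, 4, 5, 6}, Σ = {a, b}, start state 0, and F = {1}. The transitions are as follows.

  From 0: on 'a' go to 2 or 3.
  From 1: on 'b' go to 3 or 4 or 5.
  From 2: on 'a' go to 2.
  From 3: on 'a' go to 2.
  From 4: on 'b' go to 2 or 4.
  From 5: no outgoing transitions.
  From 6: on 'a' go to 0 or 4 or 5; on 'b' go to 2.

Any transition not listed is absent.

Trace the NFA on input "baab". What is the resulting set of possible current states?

Start in {0}.
Read 'b': 0→∅; now ∅.
The set is empty and remains empty for the remaining 3 symbols.

∅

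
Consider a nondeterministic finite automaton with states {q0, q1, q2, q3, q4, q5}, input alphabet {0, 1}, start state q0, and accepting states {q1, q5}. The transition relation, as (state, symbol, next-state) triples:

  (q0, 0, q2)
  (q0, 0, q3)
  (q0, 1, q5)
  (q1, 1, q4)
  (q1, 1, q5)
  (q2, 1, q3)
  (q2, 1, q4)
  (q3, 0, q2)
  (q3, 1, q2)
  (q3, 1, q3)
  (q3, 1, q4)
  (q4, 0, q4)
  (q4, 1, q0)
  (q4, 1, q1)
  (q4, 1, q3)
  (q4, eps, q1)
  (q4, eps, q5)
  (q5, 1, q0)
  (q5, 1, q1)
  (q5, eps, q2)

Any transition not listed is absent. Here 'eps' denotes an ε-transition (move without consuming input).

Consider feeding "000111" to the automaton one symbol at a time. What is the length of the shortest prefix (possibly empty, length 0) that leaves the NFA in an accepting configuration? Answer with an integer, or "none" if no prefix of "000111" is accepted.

none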